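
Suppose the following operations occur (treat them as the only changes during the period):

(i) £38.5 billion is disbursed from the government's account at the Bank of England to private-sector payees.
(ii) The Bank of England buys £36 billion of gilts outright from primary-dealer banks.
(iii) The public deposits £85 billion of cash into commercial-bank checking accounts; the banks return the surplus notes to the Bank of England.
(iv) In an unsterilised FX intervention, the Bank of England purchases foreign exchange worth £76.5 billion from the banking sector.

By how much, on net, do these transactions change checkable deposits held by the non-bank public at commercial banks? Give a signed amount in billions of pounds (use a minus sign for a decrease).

+£123.5 billion

Government spending £38.5 billion: non-bank counterparties' bank balances rise → +£38.5B.
OMO purchase (from banks) £36 billion: the counterparty is a bank, so public deposits are unchanged → 0.
Currency deposit £85 billion: non-bank counterparties' bank balances rise → +£85B.
FX purchase £76.5 billion: the counterparty is a bank, so public deposits are unchanged → 0.
Net: 38.5 + 0 + 85 + 0 = +£123.5 billion.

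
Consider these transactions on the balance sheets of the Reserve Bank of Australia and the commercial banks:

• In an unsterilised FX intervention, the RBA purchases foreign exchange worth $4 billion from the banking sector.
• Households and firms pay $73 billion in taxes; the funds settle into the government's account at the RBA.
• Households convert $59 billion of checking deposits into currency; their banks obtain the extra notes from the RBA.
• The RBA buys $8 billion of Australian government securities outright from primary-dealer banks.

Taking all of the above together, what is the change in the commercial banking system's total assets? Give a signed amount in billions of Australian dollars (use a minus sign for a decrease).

-$132 billion

FX purchase $4 billion: just an asset swap on bank balance sheets → 0.
Government account inflow $73 billion: bank balance sheets shrink → −$73B.
Currency withdrawal $59 billion: bank balance sheets shrink → −$59B.
OMO purchase (from banks) $8 billion: just an asset swap on bank balance sheets → 0.
Net: 0 − 73 − 59 + 0 = -$132 billion.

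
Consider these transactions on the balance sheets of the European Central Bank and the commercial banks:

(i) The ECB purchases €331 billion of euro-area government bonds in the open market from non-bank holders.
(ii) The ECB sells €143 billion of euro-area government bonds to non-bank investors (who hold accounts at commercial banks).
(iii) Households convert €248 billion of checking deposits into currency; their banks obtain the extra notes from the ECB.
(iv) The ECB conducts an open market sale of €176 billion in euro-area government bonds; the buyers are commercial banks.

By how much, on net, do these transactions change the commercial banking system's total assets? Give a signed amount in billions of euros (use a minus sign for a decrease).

ECB balance sheet:
  Assets:      Securities +€12B
  Liabilities: Bank reserves −€236B, Currency in circulation +€248B
Commercial banking system:
  Assets:      Reserves at CB −€236B, Securities +€176B
  Liabilities: Checkable deposits −€60B
Change in total bank assets = -€60 billion.

-€60 billion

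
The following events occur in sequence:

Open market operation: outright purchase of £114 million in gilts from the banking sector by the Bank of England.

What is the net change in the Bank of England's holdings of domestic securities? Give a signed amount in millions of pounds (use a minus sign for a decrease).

+£114 million

Bank of England balance sheet:
  Assets:      Securities +£114M
  Liabilities: Bank reserves +£114M
So the change in the Bank of England's holdings of domestic securities is +£114 million.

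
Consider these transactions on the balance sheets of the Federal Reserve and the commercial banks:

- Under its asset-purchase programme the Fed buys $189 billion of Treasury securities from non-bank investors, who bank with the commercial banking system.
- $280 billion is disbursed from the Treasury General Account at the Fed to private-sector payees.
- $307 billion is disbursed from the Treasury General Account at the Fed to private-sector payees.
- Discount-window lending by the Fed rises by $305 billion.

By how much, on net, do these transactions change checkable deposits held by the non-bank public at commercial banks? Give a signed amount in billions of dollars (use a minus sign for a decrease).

+$776 billion

Asset purchase (from non-banks) $189 billion: non-bank counterparties' bank balances rise → +$189B.
Government spending $280 billion: non-bank counterparties' bank balances rise → +$280B.
Government spending $307 billion: non-bank counterparties' bank balances rise → +$307B.
Discount-window loan $305 billion: the counterparty is a bank, so public deposits are unchanged → 0.
Net: 189 + 280 + 307 + 0 = +$776 billion.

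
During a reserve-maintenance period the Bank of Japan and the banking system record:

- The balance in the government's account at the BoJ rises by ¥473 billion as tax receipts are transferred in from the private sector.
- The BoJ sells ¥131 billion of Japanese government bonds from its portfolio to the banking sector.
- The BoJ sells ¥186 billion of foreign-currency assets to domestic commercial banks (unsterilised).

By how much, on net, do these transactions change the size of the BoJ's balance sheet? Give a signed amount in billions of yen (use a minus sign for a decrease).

-¥317 billion

Government account inflow ¥473 billion: only the composition of liabilities changes → 0.
OMO sale (to banks) ¥131 billion: a BoJ asset is shed → −¥131B.
FX sale ¥186 billion: a BoJ asset is shed → −¥186B.
Net: 0 − 131 − 186 = -¥317 billion.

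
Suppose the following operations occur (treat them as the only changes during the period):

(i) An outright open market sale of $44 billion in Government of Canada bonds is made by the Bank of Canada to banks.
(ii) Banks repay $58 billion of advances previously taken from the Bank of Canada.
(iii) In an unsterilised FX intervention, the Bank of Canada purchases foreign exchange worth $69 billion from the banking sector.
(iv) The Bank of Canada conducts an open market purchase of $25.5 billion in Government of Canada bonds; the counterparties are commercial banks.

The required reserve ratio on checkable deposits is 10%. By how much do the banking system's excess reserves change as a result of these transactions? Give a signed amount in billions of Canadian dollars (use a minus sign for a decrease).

OMO sale (to banks) $44 billion: reserves −$44B, deposits 0.
Discount-window repayment $58 billion: reserves −$58B, deposits 0.
FX purchase $69 billion: reserves +$69B, deposits 0.
OMO purchase (from banks) $25.5 billion: reserves +$25.5B, deposits 0.
Totals: Δreserves = −$7.5B, Δdeposits = 0.
Δrequired reserves = 10% × 0 = 0.
Δexcess reserves = Δreserves − Δrequired = −$7.5B − (0) = -$7.5 billion.

-$7.5 billion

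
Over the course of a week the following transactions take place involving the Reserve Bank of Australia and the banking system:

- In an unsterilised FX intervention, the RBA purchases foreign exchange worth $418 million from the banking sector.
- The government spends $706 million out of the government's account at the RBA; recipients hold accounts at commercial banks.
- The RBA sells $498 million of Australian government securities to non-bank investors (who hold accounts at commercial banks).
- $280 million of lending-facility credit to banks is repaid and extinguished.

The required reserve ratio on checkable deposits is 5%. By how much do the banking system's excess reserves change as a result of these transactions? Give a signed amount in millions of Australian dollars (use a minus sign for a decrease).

+$335.6 million

FX purchase $418 million: reserves +$418M, deposits 0.
Government spending $706 million: reserves +$706M, deposits +$706M.
Asset sale (to non-banks) $498 million: reserves −$498M, deposits −$498M.
Discount-window repayment $280 million: reserves −$280M, deposits 0.
Totals: Δreserves = +$346M, Δdeposits = +$208M.
Δrequired reserves = 5% × +$208M = +$10.4M.
Δexcess reserves = Δreserves − Δrequired = +$346M − (+$10.4M) = +$335.6 million.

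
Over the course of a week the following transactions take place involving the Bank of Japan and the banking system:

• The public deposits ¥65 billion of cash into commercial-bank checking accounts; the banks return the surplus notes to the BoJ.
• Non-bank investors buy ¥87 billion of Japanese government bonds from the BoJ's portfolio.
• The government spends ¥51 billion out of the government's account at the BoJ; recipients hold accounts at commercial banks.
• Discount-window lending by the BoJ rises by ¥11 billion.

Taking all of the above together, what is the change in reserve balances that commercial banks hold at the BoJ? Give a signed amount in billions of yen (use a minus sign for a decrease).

BoJ balance sheet:
  Assets:      Securities −¥87B, Loans to banks +¥11B
  Liabilities: Bank reserves +¥40B, Currency in circulation −¥65B, Government deposits −¥51B
So the change in reserve balances that commercial banks hold at the BoJ is +¥40 billion.

+¥40 billion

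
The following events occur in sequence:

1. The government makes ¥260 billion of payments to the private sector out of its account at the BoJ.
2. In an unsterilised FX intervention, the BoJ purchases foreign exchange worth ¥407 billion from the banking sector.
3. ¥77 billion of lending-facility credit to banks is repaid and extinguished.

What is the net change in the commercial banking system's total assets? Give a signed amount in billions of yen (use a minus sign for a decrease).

+¥183 billion

Government spending ¥260 billion: bank balance sheets expand → +¥260B.
FX purchase ¥407 billion: just an asset swap on bank balance sheets → 0.
Discount-window repayment ¥77 billion: bank balance sheets shrink → −¥77B.
Net: 260 + 0 − 77 = +¥183 billion.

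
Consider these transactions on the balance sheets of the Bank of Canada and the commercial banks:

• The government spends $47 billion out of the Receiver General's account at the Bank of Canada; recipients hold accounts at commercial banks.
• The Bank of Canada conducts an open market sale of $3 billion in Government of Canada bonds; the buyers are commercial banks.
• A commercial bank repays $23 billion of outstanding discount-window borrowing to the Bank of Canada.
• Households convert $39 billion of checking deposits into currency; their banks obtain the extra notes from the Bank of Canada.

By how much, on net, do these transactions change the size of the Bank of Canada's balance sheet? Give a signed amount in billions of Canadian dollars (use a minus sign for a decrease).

Bank of Canada balance sheet:
  Assets:      Securities −$3B, Loans to banks −$23B
  Liabilities: Bank reserves −$18B, Currency in circulation +$39B, Government deposits −$47B
Change in total Bank of Canada assets = -$26 billion.

-$26 billion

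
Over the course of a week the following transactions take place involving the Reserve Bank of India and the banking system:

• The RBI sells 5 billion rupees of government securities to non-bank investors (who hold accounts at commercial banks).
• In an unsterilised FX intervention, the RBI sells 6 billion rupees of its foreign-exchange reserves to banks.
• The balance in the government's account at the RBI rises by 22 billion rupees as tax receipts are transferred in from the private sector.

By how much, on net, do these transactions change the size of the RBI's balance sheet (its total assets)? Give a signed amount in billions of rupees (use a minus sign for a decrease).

-11 billion

Asset sale (to non-banks) 5 billion rupees: an RBI asset is shed → −5B.
FX sale 6 billion rupees: an RBI asset is shed → −6B.
Government account inflow 22 billion rupees: only the composition of liabilities changes → 0.
Net: −5 − 6 + 0 = -11 billion.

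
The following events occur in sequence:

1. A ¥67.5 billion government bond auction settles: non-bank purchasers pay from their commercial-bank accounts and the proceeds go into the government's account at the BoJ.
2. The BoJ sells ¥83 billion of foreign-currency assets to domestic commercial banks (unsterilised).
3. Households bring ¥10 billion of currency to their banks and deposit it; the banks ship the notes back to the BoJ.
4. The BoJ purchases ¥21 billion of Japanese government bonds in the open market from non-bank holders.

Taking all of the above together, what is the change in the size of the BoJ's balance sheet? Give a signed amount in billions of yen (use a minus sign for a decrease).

BoJ balance sheet:
  Assets:      Securities +¥21B, Foreign assets −¥83B
  Liabilities: Bank reserves −¥119.5B, Currency in circulation −¥10B, Government deposits +¥67.5B
Commercial banking system:
  Assets:      Reserves at CB −¥119.5B, Foreign assets +¥83B
  Liabilities: Checkable deposits −¥36.5B
Change in total BoJ assets = -¥62 billion.

-¥62 billion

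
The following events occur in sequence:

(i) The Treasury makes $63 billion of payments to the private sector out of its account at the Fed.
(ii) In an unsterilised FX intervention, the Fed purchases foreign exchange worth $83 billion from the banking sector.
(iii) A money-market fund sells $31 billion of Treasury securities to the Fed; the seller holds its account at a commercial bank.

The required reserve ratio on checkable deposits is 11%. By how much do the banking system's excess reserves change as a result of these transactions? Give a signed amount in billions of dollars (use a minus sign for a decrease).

+$166.66 billion

Government spending $63 billion: reserves +$63B, deposits +$63B.
FX purchase $83 billion: reserves +$83B, deposits 0.
Asset purchase (from non-banks) $31 billion: reserves +$31B, deposits +$31B.
Totals: Δreserves = +$177B, Δdeposits = +$94B.
Δrequired reserves = 11% × +$94B = +$10.34B.
Δexcess reserves = Δreserves − Δrequired = +$177B − (+$10.34B) = +$166.66 billion.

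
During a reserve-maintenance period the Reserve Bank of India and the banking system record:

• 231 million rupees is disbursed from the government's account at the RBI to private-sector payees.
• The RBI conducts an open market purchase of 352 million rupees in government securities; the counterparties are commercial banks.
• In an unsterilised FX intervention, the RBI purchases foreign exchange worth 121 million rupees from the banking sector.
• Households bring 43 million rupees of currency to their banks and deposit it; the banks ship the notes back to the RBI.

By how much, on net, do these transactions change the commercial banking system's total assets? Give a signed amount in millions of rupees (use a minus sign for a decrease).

+274 million

RBI balance sheet:
  Assets:      Securities +352M, Foreign assets +121M
  Liabilities: Bank reserves +747M, Currency in circulation −43M, Government deposits −231M
Commercial banking system:
  Assets:      Reserves at CB +747M, Securities −352M, Foreign assets −121M
  Liabilities: Checkable deposits +274M
Change in total bank assets = +274 million.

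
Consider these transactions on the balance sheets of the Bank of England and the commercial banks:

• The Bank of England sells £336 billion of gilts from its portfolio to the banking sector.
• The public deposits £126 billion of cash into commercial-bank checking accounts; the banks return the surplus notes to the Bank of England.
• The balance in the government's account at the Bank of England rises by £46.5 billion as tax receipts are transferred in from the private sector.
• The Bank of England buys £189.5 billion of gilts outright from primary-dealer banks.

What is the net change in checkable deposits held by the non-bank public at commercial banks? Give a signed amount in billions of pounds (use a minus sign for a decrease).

+£79.5 billion

OMO sale (to banks) £336 billion: the counterparty is a bank, so public deposits are unchanged → 0.
Currency deposit £126 billion: non-bank counterparties' bank balances rise → +£126B.
Government account inflow £46.5 billion: non-bank counterparties' bank balances fall → −£46.5B.
OMO purchase (from banks) £189.5 billion: the counterparty is a bank, so public deposits are unchanged → 0.
Net: 0 + 126 − 46.5 + 0 = +£79.5 billion.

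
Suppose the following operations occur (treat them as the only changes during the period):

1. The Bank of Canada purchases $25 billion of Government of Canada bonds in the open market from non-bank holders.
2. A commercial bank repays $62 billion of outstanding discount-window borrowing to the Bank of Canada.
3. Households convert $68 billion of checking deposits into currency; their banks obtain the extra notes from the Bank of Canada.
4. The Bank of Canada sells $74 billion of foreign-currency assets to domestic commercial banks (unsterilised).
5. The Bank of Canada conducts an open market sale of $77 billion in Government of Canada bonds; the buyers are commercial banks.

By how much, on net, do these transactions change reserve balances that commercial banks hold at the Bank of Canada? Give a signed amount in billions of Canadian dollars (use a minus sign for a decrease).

-$256 billion

Asset purchase (from non-banks) $25 billion: the Bank of Canada pays by crediting reserve accounts → +$25B.
Discount-window repayment $62 billion: repayment is debited from reserves → −$62B.
Currency withdrawal $68 billion: banks swap reserves for currency → −$68B.
FX sale $74 billion: the buying banks pay out of their reserve balances → −$74B.
OMO sale (to banks) $77 billion: the buying banks pay out of their reserve balances → −$77B.
Net: 25 − 62 − 68 − 74 − 77 = -$256 billion.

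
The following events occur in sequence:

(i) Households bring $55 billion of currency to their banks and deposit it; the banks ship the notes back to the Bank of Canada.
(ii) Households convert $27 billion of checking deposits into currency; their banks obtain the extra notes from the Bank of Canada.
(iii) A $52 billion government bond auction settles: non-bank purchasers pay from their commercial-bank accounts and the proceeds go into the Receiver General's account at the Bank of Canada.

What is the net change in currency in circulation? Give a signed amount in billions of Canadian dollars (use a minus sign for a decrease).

-$28 billion

Bank of Canada balance sheet:
  Assets:      no change
  Liabilities: Bank reserves −$24B, Currency in circulation −$28B, Government deposits +$52B
So the change in currency in circulation is -$28 billion.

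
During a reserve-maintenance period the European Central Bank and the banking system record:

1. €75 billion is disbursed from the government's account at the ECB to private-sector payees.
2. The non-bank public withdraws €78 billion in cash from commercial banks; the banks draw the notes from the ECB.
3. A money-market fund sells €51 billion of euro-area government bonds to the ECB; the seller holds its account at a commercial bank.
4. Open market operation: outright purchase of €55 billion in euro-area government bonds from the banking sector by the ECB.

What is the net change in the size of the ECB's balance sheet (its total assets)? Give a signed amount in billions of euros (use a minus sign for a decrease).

Government spending €75 billion: only the composition of liabilities changes → 0.
Currency withdrawal €78 billion: only the composition of liabilities changes → 0.
Asset purchase (from non-banks) €51 billion: an ECB asset is acquired → +€51B.
OMO purchase (from banks) €55 billion: an ECB asset is acquired → +€55B.
Net: 0 + 0 + 51 + 55 = +€106 billion.

+€106 billion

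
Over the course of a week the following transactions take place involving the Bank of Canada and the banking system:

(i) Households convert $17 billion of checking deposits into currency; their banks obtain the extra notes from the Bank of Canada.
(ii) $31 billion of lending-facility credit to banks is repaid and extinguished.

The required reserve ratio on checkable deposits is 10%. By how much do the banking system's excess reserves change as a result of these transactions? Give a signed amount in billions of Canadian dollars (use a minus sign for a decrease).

-$46.3 billion

Currency withdrawal $17 billion: reserves −$17B, deposits −$17B.
Discount-window repayment $31 billion: reserves −$31B, deposits 0.
Totals: Δreserves = −$48B, Δdeposits = −$17B.
Δrequired reserves = 10% × −$17B = −$1.7B.
Δexcess reserves = Δreserves − Δrequired = −$48B − (−$1.7B) = -$46.3 billion.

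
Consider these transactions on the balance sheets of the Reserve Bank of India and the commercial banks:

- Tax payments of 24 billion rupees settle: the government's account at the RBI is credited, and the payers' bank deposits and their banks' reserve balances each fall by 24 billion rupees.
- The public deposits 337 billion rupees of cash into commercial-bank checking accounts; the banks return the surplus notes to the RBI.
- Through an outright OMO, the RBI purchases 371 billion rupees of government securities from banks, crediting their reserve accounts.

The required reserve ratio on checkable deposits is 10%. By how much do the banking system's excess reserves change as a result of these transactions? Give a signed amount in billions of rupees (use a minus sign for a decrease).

Government account inflow 24 billion rupees: reserves −24B, deposits −24B.
Currency deposit 337 billion rupees: reserves +337B, deposits +337B.
OMO purchase (from banks) 371 billion rupees: reserves +371B, deposits 0.
Totals: Δreserves = +684B, Δdeposits = +313B.
Δrequired reserves = 10% × +313B = +31.3B.
Δexcess reserves = Δreserves − Δrequired = +684B − (+31.3B) = +652.7 billion.

+652.7 billion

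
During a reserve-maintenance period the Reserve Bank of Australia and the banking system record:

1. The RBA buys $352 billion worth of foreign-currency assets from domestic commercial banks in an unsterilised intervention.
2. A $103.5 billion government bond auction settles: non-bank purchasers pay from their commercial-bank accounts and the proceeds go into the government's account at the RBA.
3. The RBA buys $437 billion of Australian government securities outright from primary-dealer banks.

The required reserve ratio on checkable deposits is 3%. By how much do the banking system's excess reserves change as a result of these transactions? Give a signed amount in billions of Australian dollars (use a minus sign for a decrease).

FX purchase $352 billion: reserves +$352B, deposits 0.
Government account inflow $103.5 billion: reserves −$103.5B, deposits −$103.5B.
OMO purchase (from banks) $437 billion: reserves +$437B, deposits 0.
Totals: Δreserves = +$685.5B, Δdeposits = −$103.5B.
Δrequired reserves = 3% × −$103.5B = −$3.105B.
Δexcess reserves = Δreserves − Δrequired = +$685.5B − (−$3.105B) = +$688.605 billion.

+$688.605 billion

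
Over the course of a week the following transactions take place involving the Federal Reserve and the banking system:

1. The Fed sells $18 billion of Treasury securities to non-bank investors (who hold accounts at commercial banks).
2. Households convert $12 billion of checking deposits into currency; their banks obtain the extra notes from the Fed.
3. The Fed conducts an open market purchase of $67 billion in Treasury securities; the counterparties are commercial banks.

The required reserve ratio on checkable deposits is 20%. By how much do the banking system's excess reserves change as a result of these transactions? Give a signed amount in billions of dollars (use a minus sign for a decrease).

+$43 billion

Asset sale (to non-banks) $18 billion: reserves −$18B, deposits −$18B.
Currency withdrawal $12 billion: reserves −$12B, deposits −$12B.
OMO purchase (from banks) $67 billion: reserves +$67B, deposits 0.
Totals: Δreserves = +$37B, Δdeposits = −$30B.
Δrequired reserves = 20% × −$30B = −$6B.
Δexcess reserves = Δreserves − Δrequired = +$37B − (−$6B) = +$43 billion.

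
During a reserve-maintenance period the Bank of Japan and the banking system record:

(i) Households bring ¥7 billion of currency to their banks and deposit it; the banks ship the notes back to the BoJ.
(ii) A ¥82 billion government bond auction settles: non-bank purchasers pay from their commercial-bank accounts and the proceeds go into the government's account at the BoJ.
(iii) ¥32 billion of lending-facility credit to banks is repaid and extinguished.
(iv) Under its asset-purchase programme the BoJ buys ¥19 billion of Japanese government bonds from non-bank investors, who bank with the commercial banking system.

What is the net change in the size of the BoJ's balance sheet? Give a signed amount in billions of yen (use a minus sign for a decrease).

BoJ balance sheet:
  Assets:      Securities +¥19B, Loans to banks −¥32B
  Liabilities: Bank reserves −¥88B, Currency in circulation −¥7B, Government deposits +¥82B
Commercial banking system:
  Assets:      Reserves at CB −¥88B
  Liabilities: Checkable deposits −¥56B, Borrowings from CB −¥32B
Change in total BoJ assets = -¥13 billion.

-¥13 billion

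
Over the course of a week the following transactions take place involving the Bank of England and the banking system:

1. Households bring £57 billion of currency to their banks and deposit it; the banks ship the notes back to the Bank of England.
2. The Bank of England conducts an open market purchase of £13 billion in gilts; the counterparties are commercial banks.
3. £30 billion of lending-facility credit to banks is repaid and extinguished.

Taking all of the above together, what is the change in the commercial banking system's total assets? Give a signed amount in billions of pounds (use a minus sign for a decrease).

Currency deposit £57 billion: bank balance sheets expand → +£57B.
OMO purchase (from banks) £13 billion: just an asset swap on bank balance sheets → 0.
Discount-window repayment £30 billion: bank balance sheets shrink → −£30B.
Net: 57 + 0 − 30 = +£27 billion.

+£27 billion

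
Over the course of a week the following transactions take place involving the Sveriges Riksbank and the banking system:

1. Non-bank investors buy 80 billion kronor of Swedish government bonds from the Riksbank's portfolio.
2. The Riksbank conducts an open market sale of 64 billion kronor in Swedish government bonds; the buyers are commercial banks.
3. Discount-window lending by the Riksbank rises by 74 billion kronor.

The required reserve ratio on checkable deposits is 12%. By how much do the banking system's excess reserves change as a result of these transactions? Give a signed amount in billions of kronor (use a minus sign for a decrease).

-60.4 billion

Asset sale (to non-banks) 80 billion kronor: reserves −80B, deposits −80B.
OMO sale (to banks) 64 billion kronor: reserves −64B, deposits 0.
Discount-window loan 74 billion kronor: reserves +74B, deposits 0.
Totals: Δreserves = −70B, Δdeposits = −80B.
Δrequired reserves = 12% × −80B = −9.6B.
Δexcess reserves = Δreserves − Δrequired = −70B − (−9.6B) = -60.4 billion.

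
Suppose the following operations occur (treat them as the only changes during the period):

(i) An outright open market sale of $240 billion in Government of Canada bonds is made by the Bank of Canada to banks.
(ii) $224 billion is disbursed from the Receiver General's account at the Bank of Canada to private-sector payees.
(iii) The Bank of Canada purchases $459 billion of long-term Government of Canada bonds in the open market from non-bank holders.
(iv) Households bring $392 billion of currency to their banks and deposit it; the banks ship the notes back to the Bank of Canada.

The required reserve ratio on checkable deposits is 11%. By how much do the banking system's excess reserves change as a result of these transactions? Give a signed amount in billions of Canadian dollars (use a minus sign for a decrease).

OMO sale (to banks) $240 billion: reserves −$240B, deposits 0.
Government spending $224 billion: reserves +$224B, deposits +$224B.
Asset purchase (from non-banks) $459 billion: reserves +$459B, deposits +$459B.
Currency deposit $392 billion: reserves +$392B, deposits +$392B.
Totals: Δreserves = +$835B, Δdeposits = +$1075B.
Δrequired reserves = 11% × +$1075B = +$118.25B.
Δexcess reserves = Δreserves − Δrequired = +$835B − (+$118.25B) = +$716.75 billion.

+$716.75 billion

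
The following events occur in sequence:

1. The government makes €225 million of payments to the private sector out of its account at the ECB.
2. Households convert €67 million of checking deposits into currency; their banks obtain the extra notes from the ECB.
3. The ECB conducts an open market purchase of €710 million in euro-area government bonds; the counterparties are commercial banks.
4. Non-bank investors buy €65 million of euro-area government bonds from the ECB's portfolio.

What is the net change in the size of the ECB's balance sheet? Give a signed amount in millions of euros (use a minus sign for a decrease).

ECB balance sheet:
  Assets:      Securities +€645M
  Liabilities: Bank reserves +€803M, Currency in circulation +€67M, Government deposits −€225M
Commercial banking system:
  Assets:      Reserves at CB +€803M, Securities −€710M
  Liabilities: Checkable deposits +€93M
Change in total ECB assets = +€645 million.

+€645 million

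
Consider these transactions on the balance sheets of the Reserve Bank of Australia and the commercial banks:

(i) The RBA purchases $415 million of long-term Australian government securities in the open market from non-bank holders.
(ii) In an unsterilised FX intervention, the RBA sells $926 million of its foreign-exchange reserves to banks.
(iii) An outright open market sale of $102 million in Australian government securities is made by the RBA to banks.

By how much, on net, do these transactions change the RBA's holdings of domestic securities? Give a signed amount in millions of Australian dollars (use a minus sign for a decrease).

RBA balance sheet:
  Assets:      Securities +$313M, Foreign assets −$926M
  Liabilities: Bank reserves −$613M
So the change in the RBA's holdings of domestic securities is +$313 million.

+$313 million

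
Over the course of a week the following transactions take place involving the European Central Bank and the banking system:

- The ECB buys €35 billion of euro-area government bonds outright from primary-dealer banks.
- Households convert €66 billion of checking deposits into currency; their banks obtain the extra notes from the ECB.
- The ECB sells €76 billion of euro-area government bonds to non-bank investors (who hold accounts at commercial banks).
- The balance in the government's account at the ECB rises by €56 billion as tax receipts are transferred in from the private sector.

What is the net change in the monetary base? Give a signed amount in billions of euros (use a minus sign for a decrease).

-€97 billion

OMO purchase (from banks) €35 billion: ECB balance sheet expands → +€35B.
Currency withdrawal €66 billion: just a shift between currency and reserves — both are base money → 0.
Asset sale (to non-banks) €76 billion: ECB balance sheet contracts → −€76B.
Government account inflow €56 billion: reserves shift to a non-base liability → −€56B.
Net: 35 + 0 − 76 − 56 = -€97 billion.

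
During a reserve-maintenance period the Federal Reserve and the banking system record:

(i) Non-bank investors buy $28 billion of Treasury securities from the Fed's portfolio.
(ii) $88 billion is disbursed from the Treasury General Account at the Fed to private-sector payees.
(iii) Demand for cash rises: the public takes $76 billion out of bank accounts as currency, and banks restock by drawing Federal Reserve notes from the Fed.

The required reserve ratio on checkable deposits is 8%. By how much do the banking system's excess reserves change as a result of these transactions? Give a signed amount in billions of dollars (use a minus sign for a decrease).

-$14.72 billion

Asset sale (to non-banks) $28 billion: reserves −$28B, deposits −$28B.
Government spending $88 billion: reserves +$88B, deposits +$88B.
Currency withdrawal $76 billion: reserves −$76B, deposits −$76B.
Totals: Δreserves = −$16B, Δdeposits = −$16B.
Δrequired reserves = 8% × −$16B = −$1.28B.
Δexcess reserves = Δreserves − Δrequired = −$16B − (−$1.28B) = -$14.72 billion.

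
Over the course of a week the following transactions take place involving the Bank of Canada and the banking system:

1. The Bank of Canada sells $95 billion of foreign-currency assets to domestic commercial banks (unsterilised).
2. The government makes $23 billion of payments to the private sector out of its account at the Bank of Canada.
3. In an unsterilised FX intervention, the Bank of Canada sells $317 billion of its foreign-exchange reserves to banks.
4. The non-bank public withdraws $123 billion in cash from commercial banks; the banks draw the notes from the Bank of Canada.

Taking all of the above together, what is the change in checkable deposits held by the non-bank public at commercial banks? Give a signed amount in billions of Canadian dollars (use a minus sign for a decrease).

FX sale $95 billion: the counterparty is a bank, so public deposits are unchanged → 0.
Government spending $23 billion: non-bank counterparties' bank balances rise → +$23B.
FX sale $317 billion: the counterparty is a bank, so public deposits are unchanged → 0.
Currency withdrawal $123 billion: non-bank counterparties' bank balances fall → −$123B.
Net: 0 + 23 + 0 − 123 = -$100 billion.

-$100 billion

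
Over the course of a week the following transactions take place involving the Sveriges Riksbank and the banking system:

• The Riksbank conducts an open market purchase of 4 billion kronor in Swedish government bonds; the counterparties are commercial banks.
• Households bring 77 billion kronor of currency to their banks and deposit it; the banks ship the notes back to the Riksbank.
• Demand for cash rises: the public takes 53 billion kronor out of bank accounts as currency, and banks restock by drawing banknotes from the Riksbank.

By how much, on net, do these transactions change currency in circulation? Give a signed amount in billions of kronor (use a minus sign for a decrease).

-24 billion

OMO purchase (from banks) 4 billion kronor: no currency enters or leaves circulation → 0.
Currency deposit 77 billion kronor: notes return to the central bank → −77B.
Currency withdrawal 53 billion kronor: notes leave the central bank → +53B.
Net: 0 − 77 + 53 = -24 billion.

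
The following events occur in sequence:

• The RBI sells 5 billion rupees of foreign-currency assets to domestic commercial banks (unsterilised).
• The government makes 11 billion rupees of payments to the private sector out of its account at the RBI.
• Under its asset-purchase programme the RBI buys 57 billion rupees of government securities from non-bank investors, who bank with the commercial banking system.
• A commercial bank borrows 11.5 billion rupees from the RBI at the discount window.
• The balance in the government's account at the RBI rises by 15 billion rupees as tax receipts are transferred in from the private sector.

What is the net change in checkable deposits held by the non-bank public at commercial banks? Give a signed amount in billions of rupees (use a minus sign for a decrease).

+53 billion

FX sale 5 billion rupees: the counterparty is a bank, so public deposits are unchanged → 0.
Government spending 11 billion rupees: non-bank counterparties' bank balances rise → +11B.
Asset purchase (from non-banks) 57 billion rupees: non-bank counterparties' bank balances rise → +57B.
Discount-window loan 11.5 billion rupees: the counterparty is a bank, so public deposits are unchanged → 0.
Government account inflow 15 billion rupees: non-bank counterparties' bank balances fall → −15B.
Net: 0 + 11 + 57 + 0 − 15 = +53 billion.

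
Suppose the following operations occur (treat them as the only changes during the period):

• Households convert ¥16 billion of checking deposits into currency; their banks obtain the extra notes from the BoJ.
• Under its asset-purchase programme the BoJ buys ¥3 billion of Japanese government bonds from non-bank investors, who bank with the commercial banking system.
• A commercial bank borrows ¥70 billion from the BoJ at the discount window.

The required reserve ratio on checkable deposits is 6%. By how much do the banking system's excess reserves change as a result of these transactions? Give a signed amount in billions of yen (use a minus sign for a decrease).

Currency withdrawal ¥16 billion: reserves −¥16B, deposits −¥16B.
Asset purchase (from non-banks) ¥3 billion: reserves +¥3B, deposits +¥3B.
Discount-window loan ¥70 billion: reserves +¥70B, deposits 0.
Totals: Δreserves = +¥57B, Δdeposits = −¥13B.
Δrequired reserves = 6% × −¥13B = −¥0.78B.
Δexcess reserves = Δreserves − Δrequired = +¥57B − (−¥0.78B) = +¥57.78 billion.

+¥57.78 billion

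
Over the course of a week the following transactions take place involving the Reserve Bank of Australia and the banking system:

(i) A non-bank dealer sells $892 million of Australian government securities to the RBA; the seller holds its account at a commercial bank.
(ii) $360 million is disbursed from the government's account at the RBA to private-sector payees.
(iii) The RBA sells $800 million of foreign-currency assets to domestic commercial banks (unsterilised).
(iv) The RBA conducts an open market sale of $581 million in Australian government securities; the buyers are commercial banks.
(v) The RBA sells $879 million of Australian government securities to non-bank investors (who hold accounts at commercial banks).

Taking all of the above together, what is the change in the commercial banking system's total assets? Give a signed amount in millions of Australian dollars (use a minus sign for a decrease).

RBA balance sheet:
  Assets:      Securities −$568M, Foreign assets −$800M
  Liabilities: Bank reserves −$1008M, Government deposits −$360M
Commercial banking system:
  Assets:      Reserves at CB −$1008M, Securities +$581M, Foreign assets +$800M
  Liabilities: Checkable deposits +$373M
Change in total bank assets = +$373 million.

+$373 million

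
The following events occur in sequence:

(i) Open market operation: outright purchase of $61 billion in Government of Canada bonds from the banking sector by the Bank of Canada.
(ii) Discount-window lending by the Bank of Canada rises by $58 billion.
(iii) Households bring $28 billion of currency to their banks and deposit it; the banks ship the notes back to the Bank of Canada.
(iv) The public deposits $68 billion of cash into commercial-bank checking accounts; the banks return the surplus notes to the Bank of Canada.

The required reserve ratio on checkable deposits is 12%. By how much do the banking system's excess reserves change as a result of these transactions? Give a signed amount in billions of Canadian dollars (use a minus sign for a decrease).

+$203.48 billion

OMO purchase (from banks) $61 billion: reserves +$61B, deposits 0.
Discount-window loan $58 billion: reserves +$58B, deposits 0.
Currency deposit $28 billion: reserves +$28B, deposits +$28B.
Currency deposit $68 billion: reserves +$68B, deposits +$68B.
Totals: Δreserves = +$215B, Δdeposits = +$96B.
Δrequired reserves = 12% × +$96B = +$11.52B.
Δexcess reserves = Δreserves − Δrequired = +$215B − (+$11.52B) = +$203.48 billion.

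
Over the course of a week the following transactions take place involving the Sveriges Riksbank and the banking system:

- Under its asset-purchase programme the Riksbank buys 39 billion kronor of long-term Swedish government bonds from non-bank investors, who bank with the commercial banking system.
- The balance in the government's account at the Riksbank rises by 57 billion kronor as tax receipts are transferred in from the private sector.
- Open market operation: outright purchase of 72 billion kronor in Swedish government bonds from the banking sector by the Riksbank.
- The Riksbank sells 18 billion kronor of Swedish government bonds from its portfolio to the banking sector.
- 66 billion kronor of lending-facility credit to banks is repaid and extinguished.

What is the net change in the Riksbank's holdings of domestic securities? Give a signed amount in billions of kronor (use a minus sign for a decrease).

Asset purchase (from non-banks) 39 billion kronor: securities added to the Riksbank's portfolio → +39B.
Government account inflow 57 billion kronor: the Riksbank's securities portfolio is untouched → 0.
OMO purchase (from banks) 72 billion kronor: securities added to the Riksbank's portfolio → +72B.
OMO sale (to banks) 18 billion kronor: securities removed from the Riksbank's portfolio → −18B.
Discount-window repayment 66 billion kronor: the Riksbank's securities portfolio is untouched → 0.
Net: 39 + 0 + 72 − 18 + 0 = +93 billion.

+93 billion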